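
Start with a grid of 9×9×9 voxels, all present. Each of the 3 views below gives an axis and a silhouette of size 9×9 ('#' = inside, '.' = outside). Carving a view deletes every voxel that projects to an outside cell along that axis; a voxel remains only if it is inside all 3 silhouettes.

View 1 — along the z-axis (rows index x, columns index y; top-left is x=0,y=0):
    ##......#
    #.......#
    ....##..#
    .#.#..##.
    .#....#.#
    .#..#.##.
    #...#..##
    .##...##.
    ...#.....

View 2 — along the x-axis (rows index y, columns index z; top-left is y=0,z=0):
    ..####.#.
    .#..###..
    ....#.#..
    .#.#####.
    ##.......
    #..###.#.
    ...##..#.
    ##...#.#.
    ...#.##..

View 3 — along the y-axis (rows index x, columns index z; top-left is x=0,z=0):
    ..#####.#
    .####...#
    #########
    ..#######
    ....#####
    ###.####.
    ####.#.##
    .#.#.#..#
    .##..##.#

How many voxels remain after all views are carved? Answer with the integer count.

remaining voxels: 76

full grid |V| = 729
V1 z: intersect with XY mask (28 set) -- 252 left
V2 x: intersect with YZ mask (34 set) -- 103 left
V3 y: intersect with XZ mask (55 set) -- 76 left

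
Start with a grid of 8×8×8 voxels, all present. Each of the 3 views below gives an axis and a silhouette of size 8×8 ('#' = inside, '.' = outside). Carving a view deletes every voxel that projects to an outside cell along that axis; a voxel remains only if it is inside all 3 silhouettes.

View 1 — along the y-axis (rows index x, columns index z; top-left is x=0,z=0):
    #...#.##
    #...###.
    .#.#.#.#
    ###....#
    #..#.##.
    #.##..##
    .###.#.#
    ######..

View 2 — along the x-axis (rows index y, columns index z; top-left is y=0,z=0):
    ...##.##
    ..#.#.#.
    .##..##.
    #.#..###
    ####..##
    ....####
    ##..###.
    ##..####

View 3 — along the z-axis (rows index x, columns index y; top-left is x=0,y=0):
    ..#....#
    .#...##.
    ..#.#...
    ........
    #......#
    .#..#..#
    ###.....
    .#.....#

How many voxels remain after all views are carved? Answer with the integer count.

46 voxels

before carving: 512 voxels (8×8×8)
carve view 1 (along y, XZ-mask fill 36/64): 288 voxels remain
carve view 2 (along x, YZ-mask fill 37/64): 163 voxels remain
carve view 3 (along z, XY-mask fill 17/64): 46 voxels remain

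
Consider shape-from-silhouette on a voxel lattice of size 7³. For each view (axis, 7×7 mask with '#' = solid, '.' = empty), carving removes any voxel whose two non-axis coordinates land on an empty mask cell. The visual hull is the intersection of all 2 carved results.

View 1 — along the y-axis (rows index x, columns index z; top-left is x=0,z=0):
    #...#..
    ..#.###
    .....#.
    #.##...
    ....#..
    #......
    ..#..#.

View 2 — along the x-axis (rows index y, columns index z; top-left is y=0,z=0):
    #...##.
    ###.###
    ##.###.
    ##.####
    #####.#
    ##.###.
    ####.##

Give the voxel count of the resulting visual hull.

75 voxels

full grid |V| = 343
  1. axis=1 (XZ plane), |mask|=14  ⇒  voxels=98
  2. axis=0 (YZ plane), |mask|=37  ⇒  voxels=75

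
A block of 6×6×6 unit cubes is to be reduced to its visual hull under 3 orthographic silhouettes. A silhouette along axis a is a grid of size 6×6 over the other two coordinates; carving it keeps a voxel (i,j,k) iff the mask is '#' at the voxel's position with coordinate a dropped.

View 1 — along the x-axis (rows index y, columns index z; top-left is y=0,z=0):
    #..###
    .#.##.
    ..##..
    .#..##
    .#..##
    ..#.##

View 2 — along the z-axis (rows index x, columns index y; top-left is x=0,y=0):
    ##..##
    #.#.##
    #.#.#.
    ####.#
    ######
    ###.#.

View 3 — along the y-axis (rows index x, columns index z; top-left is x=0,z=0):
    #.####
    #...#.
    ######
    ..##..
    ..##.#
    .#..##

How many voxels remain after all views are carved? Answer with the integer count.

voxel count = 45

before carving: 216 voxels (6×6×6)
carve view 1 (along x, YZ-mask fill 18/36): 108 voxels remain
carve view 2 (along z, XY-mask fill 26/36): 79 voxels remain
carve view 3 (along y, XZ-mask fill 21/36): 45 voxels remain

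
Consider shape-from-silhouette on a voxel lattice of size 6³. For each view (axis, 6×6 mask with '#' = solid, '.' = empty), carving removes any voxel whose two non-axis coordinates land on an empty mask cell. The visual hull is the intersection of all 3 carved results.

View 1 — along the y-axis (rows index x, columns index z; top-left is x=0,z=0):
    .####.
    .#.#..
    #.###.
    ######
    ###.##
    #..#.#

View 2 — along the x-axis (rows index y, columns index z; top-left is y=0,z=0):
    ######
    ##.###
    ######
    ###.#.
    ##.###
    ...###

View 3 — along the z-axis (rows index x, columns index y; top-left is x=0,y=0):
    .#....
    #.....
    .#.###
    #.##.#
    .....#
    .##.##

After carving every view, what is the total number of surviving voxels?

start: 6×6×6 = 216 voxels
  1. axis=1 (XZ plane), |mask|=24  ⇒  voxels=144
  2. axis=0 (YZ plane), |mask|=29  ⇒  voxels=116
  3. axis=2 (XY plane), |mask|=15  ⇒  voxels=48

48 voxels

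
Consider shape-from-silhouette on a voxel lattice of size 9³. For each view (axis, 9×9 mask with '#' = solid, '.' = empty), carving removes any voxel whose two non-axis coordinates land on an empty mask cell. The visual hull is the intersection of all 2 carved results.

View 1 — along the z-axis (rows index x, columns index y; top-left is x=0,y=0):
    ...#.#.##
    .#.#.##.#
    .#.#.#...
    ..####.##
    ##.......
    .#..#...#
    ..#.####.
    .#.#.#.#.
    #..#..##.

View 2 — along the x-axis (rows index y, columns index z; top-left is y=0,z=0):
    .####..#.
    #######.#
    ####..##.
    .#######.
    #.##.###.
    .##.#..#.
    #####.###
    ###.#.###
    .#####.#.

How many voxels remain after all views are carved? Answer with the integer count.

before carving: 729 voxels (9×9×9)
[1] z-view keeps 36 columns → grid now 324
[2] x-view keeps 57 columns → grid now 229

remaining voxels: 229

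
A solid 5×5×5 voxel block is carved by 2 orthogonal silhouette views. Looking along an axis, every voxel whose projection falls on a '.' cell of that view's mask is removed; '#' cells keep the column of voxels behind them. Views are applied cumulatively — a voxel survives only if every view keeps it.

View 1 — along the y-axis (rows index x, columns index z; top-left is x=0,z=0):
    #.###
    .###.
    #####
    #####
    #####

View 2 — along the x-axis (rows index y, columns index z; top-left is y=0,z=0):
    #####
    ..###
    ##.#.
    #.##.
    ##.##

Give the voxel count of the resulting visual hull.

remaining voxels: 80

initial block: 5^3 = 125
step 1: project along y, AND mask (22/25) → |grid| = 110
step 2: project along x, AND mask (18/25) → |grid| = 80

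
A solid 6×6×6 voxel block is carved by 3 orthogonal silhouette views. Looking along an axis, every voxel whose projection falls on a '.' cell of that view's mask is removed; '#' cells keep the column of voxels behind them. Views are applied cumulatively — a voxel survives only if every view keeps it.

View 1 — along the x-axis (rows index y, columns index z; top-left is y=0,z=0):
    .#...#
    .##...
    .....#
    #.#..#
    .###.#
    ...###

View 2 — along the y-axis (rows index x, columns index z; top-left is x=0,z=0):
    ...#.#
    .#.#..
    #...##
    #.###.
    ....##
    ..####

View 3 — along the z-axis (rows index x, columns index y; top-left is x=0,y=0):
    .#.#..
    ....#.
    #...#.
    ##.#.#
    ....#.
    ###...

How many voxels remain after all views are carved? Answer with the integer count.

voxel count = 14

before carving: 216 voxels (6×6×6)
step 1: project along x, AND mask (15/36) → |grid| = 90
step 2: project along y, AND mask (17/36) → |grid| = 43
step 3: project along z, AND mask (13/36) → |grid| = 14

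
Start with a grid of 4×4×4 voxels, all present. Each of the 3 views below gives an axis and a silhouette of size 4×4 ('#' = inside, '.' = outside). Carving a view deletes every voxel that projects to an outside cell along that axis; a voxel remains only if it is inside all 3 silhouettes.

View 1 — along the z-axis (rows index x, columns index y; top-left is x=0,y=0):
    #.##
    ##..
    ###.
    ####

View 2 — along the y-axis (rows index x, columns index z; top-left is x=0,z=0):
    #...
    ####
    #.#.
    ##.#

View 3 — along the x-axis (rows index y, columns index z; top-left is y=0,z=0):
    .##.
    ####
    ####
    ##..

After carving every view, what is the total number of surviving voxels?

voxel count = 22

initial block: 4^3 = 64
V1 z: intersect with XY mask (12 set) -- 48 left
V2 y: intersect with XZ mask (10 set) -- 29 left
V3 x: intersect with YZ mask (12 set) -- 22 left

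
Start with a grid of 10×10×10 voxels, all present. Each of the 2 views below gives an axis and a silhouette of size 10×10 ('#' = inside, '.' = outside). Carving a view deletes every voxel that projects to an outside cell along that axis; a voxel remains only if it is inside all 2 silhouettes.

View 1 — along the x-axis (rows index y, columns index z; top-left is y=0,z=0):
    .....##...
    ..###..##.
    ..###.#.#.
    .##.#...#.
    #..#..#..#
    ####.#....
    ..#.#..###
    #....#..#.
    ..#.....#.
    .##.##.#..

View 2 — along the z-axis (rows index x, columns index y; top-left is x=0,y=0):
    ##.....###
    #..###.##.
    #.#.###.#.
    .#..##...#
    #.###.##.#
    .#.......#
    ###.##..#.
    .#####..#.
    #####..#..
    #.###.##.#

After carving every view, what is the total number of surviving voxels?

initial block: 10^3 = 1000
V1 x: intersect with YZ mask (40 set) -- 400 left
V2 z: intersect with XY mask (55 set) -- 216 left

voxel count = 216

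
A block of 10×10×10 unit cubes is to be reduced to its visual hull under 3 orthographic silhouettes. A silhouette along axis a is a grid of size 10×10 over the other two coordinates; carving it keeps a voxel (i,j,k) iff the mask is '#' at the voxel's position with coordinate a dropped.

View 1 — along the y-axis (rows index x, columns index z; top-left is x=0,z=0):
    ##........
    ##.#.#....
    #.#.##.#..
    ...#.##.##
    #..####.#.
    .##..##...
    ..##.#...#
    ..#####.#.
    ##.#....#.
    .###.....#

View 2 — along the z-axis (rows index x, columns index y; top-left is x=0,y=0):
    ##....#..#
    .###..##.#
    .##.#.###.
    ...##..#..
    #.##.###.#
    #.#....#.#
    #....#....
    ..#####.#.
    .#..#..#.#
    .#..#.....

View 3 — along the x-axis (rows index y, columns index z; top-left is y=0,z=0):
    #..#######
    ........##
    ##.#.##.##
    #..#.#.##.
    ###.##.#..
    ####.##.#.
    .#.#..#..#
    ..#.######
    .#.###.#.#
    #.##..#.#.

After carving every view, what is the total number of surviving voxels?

voxel count = 113

start: 10×10×10 = 1000 voxels
[1] y-view keeps 44 columns → grid now 440
[2] z-view keeps 44 columns → grid now 203
[3] x-view keeps 57 columns → grid now 113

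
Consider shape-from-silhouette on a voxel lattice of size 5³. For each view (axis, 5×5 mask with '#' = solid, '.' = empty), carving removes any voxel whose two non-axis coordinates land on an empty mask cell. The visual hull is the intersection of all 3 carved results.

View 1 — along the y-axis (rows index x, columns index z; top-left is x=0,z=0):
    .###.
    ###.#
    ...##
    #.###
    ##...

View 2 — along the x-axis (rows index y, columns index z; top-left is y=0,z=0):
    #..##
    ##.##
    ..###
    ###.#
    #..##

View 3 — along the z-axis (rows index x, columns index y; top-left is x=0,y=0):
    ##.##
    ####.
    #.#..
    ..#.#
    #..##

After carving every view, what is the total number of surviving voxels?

start: 5×5×5 = 125 voxels
[1] y-view keeps 15 columns → grid now 75
[2] x-view keeps 17 columns → grid now 51
[3] z-view keeps 15 columns → grid now 31

remaining voxels: 31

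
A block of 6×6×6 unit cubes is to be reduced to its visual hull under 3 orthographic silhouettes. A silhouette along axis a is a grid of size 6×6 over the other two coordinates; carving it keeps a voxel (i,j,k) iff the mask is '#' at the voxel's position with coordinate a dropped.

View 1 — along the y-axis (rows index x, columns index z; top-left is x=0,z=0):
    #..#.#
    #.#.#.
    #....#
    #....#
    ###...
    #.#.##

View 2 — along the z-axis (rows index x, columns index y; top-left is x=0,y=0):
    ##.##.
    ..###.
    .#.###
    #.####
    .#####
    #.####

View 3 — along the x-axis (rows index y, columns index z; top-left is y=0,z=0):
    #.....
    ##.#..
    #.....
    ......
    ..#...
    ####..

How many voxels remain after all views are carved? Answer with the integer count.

remaining voxels: 22

start: 6×6×6 = 216 voxels
carve view 1 (along y, XZ-mask fill 17/36): 102 voxels remain
carve view 2 (along z, XY-mask fill 26/36): 74 voxels remain
carve view 3 (along x, YZ-mask fill 10/36): 22 voxels remain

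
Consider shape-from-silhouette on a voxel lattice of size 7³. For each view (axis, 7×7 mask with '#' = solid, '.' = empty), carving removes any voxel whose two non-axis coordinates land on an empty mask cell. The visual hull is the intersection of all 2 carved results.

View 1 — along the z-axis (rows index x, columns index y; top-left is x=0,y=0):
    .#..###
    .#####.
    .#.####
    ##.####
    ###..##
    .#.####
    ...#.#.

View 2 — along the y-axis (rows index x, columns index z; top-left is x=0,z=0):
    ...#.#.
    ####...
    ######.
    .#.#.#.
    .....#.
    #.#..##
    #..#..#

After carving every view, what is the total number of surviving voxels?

full grid |V| = 343
  1. axis=2 (XY plane), |mask|=32  ⇒  voxels=224
  2. axis=1 (XZ plane), |mask|=23  ⇒  voxels=107

|visual hull| = 107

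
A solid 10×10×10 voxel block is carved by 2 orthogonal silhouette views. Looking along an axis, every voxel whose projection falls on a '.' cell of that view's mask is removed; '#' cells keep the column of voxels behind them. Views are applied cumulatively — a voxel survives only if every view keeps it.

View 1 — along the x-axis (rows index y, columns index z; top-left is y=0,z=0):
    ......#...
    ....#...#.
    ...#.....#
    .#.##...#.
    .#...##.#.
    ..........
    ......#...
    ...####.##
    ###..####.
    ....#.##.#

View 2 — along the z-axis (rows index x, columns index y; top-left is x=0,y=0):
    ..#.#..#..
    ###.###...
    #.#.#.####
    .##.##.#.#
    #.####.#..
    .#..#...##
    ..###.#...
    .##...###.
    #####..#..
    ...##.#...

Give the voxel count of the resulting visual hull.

before carving: 1000 voxels (10×10×10)
  1. axis=0 (YZ plane), |mask|=31  ⇒  voxels=310
  2. axis=2 (XY plane), |mask|=50  ⇒  voxels=156

voxel count = 156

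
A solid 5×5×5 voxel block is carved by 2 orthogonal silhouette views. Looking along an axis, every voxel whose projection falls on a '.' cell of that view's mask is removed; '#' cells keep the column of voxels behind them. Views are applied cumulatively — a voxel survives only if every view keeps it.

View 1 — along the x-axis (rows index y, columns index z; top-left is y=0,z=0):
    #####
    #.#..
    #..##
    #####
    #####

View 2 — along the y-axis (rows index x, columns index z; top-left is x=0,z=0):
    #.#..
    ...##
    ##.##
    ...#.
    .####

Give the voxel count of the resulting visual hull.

before carving: 125 voxels (5×5×5)
after view 1 [x-axis, 20 of 25 cells solid] → remaining = 100
after view 2 [y-axis, 13 of 25 cells solid] → remaining = 52

52 voxels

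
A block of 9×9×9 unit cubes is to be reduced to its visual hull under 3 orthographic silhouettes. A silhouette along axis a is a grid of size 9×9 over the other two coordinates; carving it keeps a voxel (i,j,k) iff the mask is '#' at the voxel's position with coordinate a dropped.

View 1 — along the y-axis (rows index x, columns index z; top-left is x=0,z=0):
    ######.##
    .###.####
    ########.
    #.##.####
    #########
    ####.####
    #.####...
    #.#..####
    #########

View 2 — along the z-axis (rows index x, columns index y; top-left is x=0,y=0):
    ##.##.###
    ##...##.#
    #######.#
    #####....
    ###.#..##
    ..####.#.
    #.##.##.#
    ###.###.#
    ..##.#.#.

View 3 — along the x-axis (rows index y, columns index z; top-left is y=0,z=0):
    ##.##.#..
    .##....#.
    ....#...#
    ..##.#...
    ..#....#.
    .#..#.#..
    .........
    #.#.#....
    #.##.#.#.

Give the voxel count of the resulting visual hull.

initial block: 9^3 = 729
V1 y: intersect with XZ mask (67 set) -- 603 left
V2 z: intersect with XY mask (53 set) -- 392 left
V3 x: intersect with YZ mask (26 set) -- 130 left

remaining voxels: 130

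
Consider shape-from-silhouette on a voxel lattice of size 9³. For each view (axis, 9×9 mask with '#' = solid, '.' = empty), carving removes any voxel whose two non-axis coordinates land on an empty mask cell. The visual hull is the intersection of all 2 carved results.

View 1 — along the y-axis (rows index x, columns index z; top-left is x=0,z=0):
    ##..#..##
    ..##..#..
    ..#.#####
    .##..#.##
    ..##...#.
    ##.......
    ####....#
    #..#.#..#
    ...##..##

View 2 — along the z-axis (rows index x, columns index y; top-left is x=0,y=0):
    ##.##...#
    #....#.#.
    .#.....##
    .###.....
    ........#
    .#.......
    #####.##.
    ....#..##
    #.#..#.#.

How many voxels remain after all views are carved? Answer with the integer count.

voxel count = 135

start: 9×9×9 = 729 voxels
  1. axis=1 (XZ plane), |mask|=37  ⇒  voxels=333
  2. axis=2 (XY plane), |mask|=30  ⇒  voxels=135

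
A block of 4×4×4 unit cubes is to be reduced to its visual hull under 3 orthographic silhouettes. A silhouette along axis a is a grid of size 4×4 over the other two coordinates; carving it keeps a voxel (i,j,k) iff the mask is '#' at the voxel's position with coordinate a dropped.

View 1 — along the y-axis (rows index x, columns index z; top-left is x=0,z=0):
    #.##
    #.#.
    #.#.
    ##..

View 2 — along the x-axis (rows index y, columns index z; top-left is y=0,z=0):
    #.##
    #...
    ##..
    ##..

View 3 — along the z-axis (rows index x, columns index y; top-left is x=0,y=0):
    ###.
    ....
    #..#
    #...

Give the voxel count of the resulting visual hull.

remaining voxels: 9

full grid |V| = 64
after view 1 [y-axis, 9 of 16 cells solid] → remaining = 36
after view 2 [x-axis, 8 of 16 cells solid] → remaining = 22
after view 3 [z-axis, 6 of 16 cells solid] → remaining = 9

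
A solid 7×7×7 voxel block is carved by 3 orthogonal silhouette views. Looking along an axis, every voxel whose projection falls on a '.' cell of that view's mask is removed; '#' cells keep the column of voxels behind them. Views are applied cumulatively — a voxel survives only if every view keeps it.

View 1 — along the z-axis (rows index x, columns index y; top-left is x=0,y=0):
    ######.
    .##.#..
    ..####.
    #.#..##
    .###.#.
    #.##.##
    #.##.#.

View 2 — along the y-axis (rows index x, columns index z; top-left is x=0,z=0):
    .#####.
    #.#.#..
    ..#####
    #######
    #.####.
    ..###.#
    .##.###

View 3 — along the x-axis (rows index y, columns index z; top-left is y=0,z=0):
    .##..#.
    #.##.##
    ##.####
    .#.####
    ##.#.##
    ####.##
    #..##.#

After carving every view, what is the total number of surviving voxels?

start: 7×7×7 = 343 voxels
  1. axis=2 (XY plane), |mask|=30  ⇒  voxels=210
  2. axis=1 (XZ plane), |mask|=34  ⇒  voxels=147
  3. axis=0 (YZ plane), |mask|=34  ⇒  voxels=103

|visual hull| = 103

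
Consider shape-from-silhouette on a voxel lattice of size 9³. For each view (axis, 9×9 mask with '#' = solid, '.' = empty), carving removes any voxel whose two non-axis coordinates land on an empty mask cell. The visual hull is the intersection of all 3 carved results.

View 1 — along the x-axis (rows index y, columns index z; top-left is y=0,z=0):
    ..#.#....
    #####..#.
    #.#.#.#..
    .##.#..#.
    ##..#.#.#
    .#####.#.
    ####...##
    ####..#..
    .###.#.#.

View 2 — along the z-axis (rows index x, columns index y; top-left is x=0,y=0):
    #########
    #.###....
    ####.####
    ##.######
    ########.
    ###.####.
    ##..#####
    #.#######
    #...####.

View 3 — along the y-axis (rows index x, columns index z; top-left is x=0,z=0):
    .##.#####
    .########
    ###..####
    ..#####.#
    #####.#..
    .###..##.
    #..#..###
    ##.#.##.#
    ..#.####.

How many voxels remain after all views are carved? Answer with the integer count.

199 voxels

start: 9×9×9 = 729 voxels
step 1: project along x, AND mask (43/81) → |grid| = 387
step 2: project along z, AND mask (64/81) → |grid| = 303
step 3: project along y, AND mask (55/81) → |grid| = 199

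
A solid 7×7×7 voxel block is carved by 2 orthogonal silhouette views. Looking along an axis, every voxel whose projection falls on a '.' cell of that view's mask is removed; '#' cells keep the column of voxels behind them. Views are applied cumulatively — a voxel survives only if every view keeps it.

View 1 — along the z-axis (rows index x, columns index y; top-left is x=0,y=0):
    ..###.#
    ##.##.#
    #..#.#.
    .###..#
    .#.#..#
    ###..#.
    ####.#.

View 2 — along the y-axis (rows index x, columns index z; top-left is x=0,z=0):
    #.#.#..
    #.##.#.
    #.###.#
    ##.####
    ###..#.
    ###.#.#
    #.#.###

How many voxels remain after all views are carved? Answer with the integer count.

initial block: 7^3 = 343
carve view 1 (along z, XY-mask fill 28/49): 196 voxels remain
carve view 2 (along y, XZ-mask fill 32/49): 128 voxels remain

|visual hull| = 128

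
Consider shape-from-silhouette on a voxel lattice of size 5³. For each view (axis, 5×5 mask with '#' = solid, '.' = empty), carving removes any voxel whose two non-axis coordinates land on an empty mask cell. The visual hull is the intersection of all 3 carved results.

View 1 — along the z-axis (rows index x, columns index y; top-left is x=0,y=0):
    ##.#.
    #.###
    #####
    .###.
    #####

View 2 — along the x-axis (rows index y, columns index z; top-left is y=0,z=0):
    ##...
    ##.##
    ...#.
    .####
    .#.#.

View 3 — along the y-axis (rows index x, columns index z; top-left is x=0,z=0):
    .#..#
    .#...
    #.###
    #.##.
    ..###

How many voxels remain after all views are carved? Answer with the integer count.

29 voxels

initial block: 5^3 = 125
after view 1 [z-axis, 20 of 25 cells solid] → remaining = 100
after view 2 [x-axis, 13 of 25 cells solid] → remaining = 54
after view 3 [y-axis, 13 of 25 cells solid] → remaining = 29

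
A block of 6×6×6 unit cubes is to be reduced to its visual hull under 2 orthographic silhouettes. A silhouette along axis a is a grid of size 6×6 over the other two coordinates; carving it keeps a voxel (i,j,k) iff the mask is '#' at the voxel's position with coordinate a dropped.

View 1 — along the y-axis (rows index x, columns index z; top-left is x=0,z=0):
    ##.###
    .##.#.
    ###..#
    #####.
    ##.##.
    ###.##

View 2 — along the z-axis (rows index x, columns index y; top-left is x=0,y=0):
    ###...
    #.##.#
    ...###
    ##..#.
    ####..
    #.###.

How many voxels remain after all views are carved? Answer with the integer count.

full grid |V| = 216
step 1: project along y, AND mask (26/36) → |grid| = 156
step 2: project along z, AND mask (21/36) → |grid| = 90

remaining voxels: 90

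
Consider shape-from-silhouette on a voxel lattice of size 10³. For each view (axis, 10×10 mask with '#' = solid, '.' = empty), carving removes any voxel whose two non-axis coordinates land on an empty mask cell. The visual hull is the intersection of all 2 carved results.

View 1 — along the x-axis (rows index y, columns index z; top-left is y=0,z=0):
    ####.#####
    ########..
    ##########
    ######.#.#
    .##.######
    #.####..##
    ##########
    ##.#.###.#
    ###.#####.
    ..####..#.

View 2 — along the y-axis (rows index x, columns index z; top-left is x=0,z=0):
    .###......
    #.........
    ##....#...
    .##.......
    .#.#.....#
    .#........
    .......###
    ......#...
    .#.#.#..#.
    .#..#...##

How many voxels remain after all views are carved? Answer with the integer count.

voxel count = 196

full grid |V| = 1000
[1] x-view keeps 80 columns → grid now 800
[2] y-view keeps 25 columns → grid now 196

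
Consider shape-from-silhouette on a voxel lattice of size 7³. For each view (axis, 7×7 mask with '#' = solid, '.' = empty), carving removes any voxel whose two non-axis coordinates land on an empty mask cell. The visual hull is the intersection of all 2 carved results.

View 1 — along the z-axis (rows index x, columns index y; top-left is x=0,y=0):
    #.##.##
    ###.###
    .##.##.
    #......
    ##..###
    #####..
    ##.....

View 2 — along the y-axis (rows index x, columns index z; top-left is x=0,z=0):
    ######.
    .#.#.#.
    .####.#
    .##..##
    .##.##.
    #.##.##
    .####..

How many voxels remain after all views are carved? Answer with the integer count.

before carving: 343 voxels (7×7×7)
step 1: project along z, AND mask (28/49) → |grid| = 196
step 2: project along y, AND mask (31/49) → |grid| = 125

125 voxels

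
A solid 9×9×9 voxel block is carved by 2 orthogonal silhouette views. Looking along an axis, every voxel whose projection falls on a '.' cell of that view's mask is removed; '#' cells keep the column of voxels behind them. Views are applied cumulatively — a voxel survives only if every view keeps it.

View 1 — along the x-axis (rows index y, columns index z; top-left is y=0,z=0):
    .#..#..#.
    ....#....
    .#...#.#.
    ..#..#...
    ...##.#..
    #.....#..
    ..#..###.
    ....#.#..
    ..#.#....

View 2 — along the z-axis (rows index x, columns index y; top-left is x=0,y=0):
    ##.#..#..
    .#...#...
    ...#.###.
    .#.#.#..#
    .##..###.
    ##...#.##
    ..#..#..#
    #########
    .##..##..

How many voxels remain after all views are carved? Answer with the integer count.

start: 9×9×9 = 729 voxels
V1 x: intersect with YZ mask (22 set) -- 198 left
V2 z: intersect with XY mask (40 set) -- 91 left

voxel count = 91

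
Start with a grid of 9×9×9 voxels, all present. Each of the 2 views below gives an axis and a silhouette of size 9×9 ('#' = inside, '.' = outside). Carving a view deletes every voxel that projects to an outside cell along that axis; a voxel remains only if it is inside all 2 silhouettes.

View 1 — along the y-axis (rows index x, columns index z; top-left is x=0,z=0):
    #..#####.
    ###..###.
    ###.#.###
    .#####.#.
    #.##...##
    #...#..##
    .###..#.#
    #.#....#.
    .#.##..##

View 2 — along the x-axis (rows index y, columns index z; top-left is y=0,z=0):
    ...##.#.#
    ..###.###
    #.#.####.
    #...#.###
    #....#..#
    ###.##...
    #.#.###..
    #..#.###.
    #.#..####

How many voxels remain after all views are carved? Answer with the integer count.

remaining voxels: 233

initial block: 9^3 = 729
after view 1 [y-axis, 47 of 81 cells solid] → remaining = 423
after view 2 [x-axis, 45 of 81 cells solid] → remaining = 233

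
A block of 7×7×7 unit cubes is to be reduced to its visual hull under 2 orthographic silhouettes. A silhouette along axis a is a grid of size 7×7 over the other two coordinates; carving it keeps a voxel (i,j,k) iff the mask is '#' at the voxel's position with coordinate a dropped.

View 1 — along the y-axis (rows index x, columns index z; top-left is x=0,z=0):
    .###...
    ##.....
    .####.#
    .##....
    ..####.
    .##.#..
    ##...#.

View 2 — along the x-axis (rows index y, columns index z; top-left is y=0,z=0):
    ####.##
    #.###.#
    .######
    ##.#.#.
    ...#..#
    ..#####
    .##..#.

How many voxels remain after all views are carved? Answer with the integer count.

full grid |V| = 343
after view 1 [y-axis, 22 of 49 cells solid] → remaining = 154
after view 2 [x-axis, 31 of 49 cells solid] → remaining = 97

97 voxels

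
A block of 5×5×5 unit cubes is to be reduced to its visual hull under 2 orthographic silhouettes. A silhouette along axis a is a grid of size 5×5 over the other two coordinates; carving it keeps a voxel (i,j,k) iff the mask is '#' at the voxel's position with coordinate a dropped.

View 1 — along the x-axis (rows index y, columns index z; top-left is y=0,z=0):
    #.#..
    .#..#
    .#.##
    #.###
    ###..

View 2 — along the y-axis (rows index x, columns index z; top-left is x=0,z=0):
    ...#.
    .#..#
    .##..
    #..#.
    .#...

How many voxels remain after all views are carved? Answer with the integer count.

remaining voxels: 22

initial block: 5^3 = 125
V1 x: intersect with YZ mask (14 set) -- 70 left
V2 y: intersect with XZ mask (8 set) -- 22 left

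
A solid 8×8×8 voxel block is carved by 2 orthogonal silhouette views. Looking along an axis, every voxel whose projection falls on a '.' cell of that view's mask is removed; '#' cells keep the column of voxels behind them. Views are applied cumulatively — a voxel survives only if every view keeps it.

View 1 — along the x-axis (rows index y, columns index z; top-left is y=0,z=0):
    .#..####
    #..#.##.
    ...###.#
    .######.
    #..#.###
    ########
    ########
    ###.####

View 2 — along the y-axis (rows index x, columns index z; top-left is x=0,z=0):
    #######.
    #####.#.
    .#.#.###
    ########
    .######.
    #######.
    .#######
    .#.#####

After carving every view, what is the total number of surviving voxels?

remaining voxels: 310

start: 8×8×8 = 512 voxels
[1] x-view keeps 47 columns → grid now 376
[2] y-view keeps 52 columns → grid now 310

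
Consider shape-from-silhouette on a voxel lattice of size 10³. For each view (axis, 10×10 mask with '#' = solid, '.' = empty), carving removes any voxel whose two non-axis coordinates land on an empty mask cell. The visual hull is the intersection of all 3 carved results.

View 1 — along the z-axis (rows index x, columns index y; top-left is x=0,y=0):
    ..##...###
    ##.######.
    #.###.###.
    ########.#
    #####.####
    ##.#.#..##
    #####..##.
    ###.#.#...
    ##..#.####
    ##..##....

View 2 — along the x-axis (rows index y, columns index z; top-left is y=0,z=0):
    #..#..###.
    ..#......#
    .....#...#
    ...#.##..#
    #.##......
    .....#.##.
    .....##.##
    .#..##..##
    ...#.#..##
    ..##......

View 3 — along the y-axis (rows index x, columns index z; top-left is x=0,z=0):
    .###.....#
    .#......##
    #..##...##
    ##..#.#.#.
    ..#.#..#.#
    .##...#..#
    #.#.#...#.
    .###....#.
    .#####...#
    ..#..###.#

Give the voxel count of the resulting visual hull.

initial block: 10^3 = 1000
after view 1 [z-axis, 67 of 100 cells solid] → remaining = 670
after view 2 [x-axis, 34 of 100 cells solid] → remaining = 234
after view 3 [y-axis, 44 of 100 cells solid] → remaining = 102

voxel count = 102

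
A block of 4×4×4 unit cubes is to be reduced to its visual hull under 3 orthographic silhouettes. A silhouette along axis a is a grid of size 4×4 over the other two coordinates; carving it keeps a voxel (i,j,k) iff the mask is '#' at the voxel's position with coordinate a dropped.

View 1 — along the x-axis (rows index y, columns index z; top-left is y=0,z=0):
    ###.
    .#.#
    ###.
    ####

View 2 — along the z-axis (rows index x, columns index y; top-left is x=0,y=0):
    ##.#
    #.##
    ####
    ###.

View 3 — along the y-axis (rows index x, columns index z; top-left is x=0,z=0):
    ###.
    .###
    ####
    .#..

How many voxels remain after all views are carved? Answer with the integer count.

initial block: 4^3 = 64
[1] x-view keeps 12 columns → grid now 48
[2] z-view keeps 13 columns → grid now 39
[3] y-view keeps 11 columns → grid now 29

voxel count = 29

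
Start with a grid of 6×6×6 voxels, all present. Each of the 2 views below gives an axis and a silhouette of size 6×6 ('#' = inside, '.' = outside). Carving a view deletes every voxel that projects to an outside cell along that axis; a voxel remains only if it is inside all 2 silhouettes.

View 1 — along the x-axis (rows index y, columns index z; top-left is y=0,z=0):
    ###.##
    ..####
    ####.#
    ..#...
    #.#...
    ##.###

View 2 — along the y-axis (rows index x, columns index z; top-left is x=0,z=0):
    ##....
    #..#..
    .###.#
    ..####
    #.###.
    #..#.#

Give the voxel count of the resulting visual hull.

before carving: 216 voxels (6×6×6)
V1 x: intersect with YZ mask (22 set) -- 132 left
V2 y: intersect with XZ mask (19 set) -- 70 left

|visual hull| = 70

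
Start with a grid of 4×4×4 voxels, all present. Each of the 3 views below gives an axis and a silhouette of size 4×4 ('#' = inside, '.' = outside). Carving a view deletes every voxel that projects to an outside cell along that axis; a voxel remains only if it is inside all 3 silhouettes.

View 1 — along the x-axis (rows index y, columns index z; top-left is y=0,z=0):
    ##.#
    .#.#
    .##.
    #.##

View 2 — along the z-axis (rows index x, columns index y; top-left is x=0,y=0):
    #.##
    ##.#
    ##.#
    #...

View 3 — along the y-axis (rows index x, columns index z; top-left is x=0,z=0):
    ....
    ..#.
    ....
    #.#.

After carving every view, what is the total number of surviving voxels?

start: 4×4×4 = 64 voxels
V1 x: intersect with YZ mask (10 set) -- 40 left
V2 z: intersect with XY mask (10 set) -- 27 left
V3 y: intersect with XZ mask (3 set) -- 2 left

|visual hull| = 2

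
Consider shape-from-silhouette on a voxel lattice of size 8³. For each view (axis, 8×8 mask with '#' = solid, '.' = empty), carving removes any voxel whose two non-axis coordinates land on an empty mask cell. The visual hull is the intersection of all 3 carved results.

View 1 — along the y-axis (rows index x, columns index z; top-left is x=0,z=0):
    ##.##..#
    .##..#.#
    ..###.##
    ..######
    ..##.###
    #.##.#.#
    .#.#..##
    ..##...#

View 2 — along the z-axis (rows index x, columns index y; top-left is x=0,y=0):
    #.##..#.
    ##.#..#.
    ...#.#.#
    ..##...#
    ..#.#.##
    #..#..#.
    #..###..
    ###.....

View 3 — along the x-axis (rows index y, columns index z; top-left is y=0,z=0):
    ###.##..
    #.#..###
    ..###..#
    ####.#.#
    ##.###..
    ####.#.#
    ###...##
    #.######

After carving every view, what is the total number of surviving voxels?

remaining voxels: 90

start: 8×8×8 = 512 voxels
carve view 1 (along y, XZ-mask fill 37/64): 296 voxels remain
carve view 2 (along z, XY-mask fill 28/64): 129 voxels remain
carve view 3 (along x, YZ-mask fill 43/64): 90 voxels remain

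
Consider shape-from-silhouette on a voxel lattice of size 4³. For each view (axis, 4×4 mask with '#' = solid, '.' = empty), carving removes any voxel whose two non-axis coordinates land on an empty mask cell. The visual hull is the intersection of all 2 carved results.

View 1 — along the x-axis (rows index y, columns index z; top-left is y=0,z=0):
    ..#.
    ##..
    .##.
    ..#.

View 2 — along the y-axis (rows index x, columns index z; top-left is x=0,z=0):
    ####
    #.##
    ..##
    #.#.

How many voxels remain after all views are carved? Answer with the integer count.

voxel count = 17

before carving: 64 voxels (4×4×4)
[1] x-view keeps 6 columns → grid now 24
[2] y-view keeps 11 columns → grid now 17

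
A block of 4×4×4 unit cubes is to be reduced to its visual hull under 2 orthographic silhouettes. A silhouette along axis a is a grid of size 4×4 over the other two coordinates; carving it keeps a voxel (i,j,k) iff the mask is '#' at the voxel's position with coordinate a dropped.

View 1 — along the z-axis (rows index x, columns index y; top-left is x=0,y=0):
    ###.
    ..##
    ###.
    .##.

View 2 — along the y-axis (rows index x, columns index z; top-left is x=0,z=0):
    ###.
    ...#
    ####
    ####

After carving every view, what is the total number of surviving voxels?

voxel count = 31

full grid |V| = 64
V1 z: intersect with XY mask (10 set) -- 40 left
V2 y: intersect with XZ mask (12 set) -- 31 left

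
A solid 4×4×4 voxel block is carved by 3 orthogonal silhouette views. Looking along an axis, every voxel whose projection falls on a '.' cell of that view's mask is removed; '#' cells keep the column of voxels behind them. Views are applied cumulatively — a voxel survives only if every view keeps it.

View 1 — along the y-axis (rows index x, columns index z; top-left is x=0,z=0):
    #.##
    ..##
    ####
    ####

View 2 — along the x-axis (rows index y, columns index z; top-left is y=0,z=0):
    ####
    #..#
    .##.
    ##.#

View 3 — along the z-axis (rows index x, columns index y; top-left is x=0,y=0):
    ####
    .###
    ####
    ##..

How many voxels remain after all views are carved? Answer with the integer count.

|visual hull| = 28

before carving: 64 voxels (4×4×4)
after view 1 [y-axis, 13 of 16 cells solid] → remaining = 52
after view 2 [x-axis, 11 of 16 cells solid] → remaining = 35
after view 3 [z-axis, 13 of 16 cells solid] → remaining = 28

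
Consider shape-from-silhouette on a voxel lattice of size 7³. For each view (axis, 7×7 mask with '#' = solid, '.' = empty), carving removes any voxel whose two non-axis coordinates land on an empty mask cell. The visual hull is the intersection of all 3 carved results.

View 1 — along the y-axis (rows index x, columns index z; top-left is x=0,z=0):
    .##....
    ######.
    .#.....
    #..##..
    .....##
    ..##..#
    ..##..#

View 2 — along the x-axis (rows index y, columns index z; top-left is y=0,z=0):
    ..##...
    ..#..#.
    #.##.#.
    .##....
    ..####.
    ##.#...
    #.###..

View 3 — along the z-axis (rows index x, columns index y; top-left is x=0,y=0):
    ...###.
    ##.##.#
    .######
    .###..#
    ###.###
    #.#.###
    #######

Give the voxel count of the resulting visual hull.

initial block: 7^3 = 343
[1] y-view keeps 20 columns → grid now 140
[2] x-view keeps 21 columns → grid now 66
[3] z-view keeps 36 columns → grid now 48

48 voxels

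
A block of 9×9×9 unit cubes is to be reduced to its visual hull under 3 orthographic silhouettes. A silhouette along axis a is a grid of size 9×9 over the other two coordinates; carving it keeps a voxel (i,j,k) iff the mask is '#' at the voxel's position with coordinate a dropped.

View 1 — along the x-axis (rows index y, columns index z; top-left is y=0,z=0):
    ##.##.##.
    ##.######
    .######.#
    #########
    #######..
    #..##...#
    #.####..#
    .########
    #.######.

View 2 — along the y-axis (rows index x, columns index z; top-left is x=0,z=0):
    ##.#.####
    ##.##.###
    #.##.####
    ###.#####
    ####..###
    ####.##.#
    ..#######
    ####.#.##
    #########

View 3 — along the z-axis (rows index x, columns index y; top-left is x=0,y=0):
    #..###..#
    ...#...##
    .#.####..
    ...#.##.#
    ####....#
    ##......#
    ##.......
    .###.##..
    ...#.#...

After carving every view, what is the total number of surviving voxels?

initial block: 9^3 = 729
step 1: project along x, AND mask (62/81) → |grid| = 558
step 2: project along y, AND mask (66/81) → |grid| = 447
step 3: project along z, AND mask (34/81) → |grid| = 183

voxel count = 183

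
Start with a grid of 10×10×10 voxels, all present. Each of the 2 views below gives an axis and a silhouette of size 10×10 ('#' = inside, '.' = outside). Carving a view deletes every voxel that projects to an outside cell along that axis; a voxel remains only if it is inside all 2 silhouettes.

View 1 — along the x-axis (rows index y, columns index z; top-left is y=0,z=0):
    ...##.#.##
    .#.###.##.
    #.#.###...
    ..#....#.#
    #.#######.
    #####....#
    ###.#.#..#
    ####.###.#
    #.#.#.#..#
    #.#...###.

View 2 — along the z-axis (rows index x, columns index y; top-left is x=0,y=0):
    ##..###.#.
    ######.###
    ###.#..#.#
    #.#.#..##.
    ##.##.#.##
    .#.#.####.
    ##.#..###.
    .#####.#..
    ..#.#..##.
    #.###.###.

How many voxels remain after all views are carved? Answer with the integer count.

|visual hull| = 362

full grid |V| = 1000
  1. axis=0 (YZ plane), |mask|=57  ⇒  voxels=570
  2. axis=2 (XY plane), |mask|=62  ⇒  voxels=362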